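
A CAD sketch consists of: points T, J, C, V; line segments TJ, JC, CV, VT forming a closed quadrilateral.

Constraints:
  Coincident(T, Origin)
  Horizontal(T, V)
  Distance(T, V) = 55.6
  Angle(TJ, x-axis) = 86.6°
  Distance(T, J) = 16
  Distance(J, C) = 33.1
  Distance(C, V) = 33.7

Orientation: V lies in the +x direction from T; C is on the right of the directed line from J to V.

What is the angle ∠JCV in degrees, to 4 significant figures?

116.9°

T is at the origin; TV is horizontal with |TV| = 55.6 and V in +x, so V = (55.6, 0). TJ runs at 86.6° with |TJ| = 16.0, so J = (0.9489, 15.97). C is determined by |JC| = 33.1 and |CV| = 33.7 together: it lies at the intersection of circle(J, 33.1) and circle(V, 33.7). With |JV| = 56.94, the foot of the radical line on JV is 28.12 from J and the perpendicular offset is √(33.1² − 28.12²) = 17.47. Taking the right-of-JV solution: C = (23.04, -8.680).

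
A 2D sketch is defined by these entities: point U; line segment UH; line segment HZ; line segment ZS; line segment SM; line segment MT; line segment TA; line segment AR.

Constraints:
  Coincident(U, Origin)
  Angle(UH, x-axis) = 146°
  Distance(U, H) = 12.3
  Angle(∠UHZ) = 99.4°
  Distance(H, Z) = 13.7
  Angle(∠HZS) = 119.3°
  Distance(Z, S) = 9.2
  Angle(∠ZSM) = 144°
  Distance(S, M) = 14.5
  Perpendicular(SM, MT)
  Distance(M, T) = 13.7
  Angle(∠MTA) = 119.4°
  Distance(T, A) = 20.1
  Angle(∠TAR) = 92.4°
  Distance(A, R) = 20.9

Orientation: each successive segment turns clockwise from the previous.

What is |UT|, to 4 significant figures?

9.983

∠ZSM = 144.0° gives SM at -31.30° from the x-axis; with |SM| = 14.5, M = (17.06, 12.56). The perpendicularity gives MT at right angles to SM, so MT runs at -121.3°; with |MT| = 13.7, T = (9.947, 0.8493). Then |UT| = |T − U| = 9.983.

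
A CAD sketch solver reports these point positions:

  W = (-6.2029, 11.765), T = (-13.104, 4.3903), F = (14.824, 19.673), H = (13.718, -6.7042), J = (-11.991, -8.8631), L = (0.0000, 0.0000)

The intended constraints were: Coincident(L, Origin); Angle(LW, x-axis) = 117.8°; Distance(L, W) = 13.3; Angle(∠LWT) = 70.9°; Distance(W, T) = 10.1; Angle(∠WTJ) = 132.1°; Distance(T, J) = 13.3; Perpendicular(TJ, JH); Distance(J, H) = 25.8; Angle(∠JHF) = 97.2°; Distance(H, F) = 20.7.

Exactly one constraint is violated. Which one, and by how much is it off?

Distance(H, F) = 20.7 — off by 5.70.

L = (0.00, 0.00) ✓; LW at 117.8° ✓; |LW| = 13.30 ✓; ∠LWT = 70.90° ✓; |WT| = 10.10 ✓; ∠WTJ = 132.1° ✓; |TJ| = 13.30 ✓; ∠(TJ, JH) = 90.00° ✓; |JH| = 25.80 ✓; ∠JHF = 97.20° ✓; |HF| = 26.40 ✗.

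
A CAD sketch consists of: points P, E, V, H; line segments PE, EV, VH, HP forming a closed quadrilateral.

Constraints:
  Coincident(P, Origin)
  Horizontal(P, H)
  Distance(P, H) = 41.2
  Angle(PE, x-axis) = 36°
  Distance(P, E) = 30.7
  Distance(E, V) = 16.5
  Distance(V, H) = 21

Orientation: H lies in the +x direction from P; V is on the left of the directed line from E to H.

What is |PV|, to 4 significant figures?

46.13

P is at the origin; P and H share the same y with |PH| = 41.2 and H in +x, so H = (41.2, 0). PE runs at 36.0° with |PE| = 30.7, so E = (24.84, 18.05). V is determined by |EV| = 16.5 and |VH| = 21.0 together: it lies at the intersection of circle(E, 16.5) and circle(H, 21.0). With |EH| = 24.36, the foot of the radical line on EH is 8.716 from E and the perpendicular offset is √(16.5² − 8.716²) = 14.01. Taking the left-of-EH solution: V = (41.07, 21.00).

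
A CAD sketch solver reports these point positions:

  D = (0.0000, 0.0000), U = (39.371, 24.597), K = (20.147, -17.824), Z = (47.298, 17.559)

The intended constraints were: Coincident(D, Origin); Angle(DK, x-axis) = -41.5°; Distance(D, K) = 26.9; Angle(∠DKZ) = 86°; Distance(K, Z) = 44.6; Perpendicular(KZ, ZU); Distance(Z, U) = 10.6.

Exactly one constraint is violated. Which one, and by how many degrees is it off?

Perpendicular(KZ, ZU) — off by 4.10°.

D = (0.00, 0.00) ✓; DK at -41.50° ✓; |DK| = 26.90 ✓; ∠DKZ = 86.00° ✓; |KZ| = 44.60 ✓; ∠(KZ, ZU) = 85.90° ✗; |ZU| = 10.60 ✓.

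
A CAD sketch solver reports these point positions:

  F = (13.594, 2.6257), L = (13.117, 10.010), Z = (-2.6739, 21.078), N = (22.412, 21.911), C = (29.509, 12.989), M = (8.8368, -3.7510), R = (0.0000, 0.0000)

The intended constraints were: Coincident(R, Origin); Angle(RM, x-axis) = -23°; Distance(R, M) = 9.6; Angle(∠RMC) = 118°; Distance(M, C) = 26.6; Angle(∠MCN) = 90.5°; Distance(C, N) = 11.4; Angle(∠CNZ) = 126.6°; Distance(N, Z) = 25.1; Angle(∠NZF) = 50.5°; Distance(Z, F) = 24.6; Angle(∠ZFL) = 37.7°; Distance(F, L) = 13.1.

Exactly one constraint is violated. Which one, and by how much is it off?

Distance(F, L) = 13.1 — off by 5.70.

R = (0.00, 0.00) ✓; RM at -23.00° ✓; |RM| = 9.600 ✓; ∠RMC = 118.0° ✓; |MC| = 26.60 ✓; ∠MCN = 90.50° ✓; |CN| = 11.40 ✓; ∠CNZ = 126.6° ✓; |NZ| = 25.10 ✓; ∠NZF = 50.50° ✓; |ZF| = 24.60 ✓; ∠ZFL = 37.70° ✓; |FL| = 7.400 ✗.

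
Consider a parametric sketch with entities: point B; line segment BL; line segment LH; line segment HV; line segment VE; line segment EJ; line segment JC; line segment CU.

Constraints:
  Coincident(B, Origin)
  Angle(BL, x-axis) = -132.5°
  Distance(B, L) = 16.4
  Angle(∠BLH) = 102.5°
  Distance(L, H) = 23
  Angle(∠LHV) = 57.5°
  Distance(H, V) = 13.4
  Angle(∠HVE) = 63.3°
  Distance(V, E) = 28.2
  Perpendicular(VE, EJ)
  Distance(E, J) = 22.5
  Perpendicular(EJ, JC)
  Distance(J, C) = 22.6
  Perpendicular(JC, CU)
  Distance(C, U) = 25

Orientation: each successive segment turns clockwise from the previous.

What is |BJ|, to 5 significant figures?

47.158

B is at the origin; BL runs at -132.5° with length 16.4, so L = (-11.080, -12.091). ∠BLH = 102.5° gives LH at 150.00° from the x-axis; with |LH| = 23.0, H = (-30.998, -0.59135). ∠LHV = 57.5° gives HV at 27.500° from the x-axis; with |HV| = 13.4, V = (-19.112, 5.5961). ∠HVE = 63.3° gives VE at -89.200° from the x-axis; with |VE| = 28.2, E = (-18.719, -22.601). VE is perpendicular to EJ, so EJ runs at -179.20°; with |EJ| = 22.5, J = (-41.216, -22.915). Then |BJ| = |J − B| = 47.158.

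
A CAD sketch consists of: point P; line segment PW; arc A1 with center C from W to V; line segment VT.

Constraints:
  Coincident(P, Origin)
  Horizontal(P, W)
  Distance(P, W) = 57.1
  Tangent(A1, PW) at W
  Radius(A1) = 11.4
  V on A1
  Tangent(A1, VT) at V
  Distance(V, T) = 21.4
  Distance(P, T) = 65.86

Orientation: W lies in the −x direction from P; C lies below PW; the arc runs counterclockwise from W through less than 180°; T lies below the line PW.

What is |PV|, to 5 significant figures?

69.007

P is at the origin; P and W share the same y with |PW| = 57.1 and W on the −x side, so W = (-57.100, 0.0000). Tangency of A1 to PW means the radius CW is perpendicular to PW, so C = W + (0, -11.4) = (-57.100, -11.400). Since CV ⟂ VT (tangency), |CT| = √(11.4² + 21.4²) = 24.247 regardless of where V sits on A1. So T lies on both circle(P, 65.86) and circle(C, 24.247); the below-PW intersection is T = (-55.417, -35.589). V is the foot of the tangent from T: V = (-66.765, -17.445).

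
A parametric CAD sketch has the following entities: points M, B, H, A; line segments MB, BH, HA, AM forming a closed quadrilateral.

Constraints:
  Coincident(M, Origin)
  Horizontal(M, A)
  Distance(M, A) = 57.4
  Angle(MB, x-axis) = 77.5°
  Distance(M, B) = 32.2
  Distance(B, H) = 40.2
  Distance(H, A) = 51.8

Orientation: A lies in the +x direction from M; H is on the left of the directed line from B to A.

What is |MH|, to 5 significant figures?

65.575

M is at the origin; M and A share the same y with |MA| = 57.4 and A in +x, so A = (57.4, 0). MB runs at 77.5° with |MB| = 32.2, so B = (6.9694, 31.437). H is determined by |BH| = 40.2 and |HA| = 51.8 together: it lies at the intersection of circle(B, 40.2) and circle(A, 51.8). With |BA| = 59.427, the foot of the radical line on BA is 20.734 from B and the perpendicular offset is √(40.2² − 20.734²) = 34.440. Taking the left-of-BA solution: H = (42.784, 49.695).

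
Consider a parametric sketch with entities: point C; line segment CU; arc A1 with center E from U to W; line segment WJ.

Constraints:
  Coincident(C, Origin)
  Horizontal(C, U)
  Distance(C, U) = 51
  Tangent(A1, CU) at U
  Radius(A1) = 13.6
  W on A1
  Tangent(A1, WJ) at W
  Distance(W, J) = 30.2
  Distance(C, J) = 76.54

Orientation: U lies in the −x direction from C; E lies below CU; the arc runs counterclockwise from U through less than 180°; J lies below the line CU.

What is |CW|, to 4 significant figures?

66.21

C is at the origin; CU is horizontal with |CU| = 51.0 and U on the −x side, so U = (-51.00, 0.000). Since A1 is tangent to CU there, EU ⟂ CU, so E = U + (0, -13.6) = (-51.00, -13.60). Since EW ⟂ WJ (tangency), |EJ| = √(13.6² + 30.2²) = 33.12 regardless of where W sits on A1. So J lies on both circle(C, 76.54) and circle(E, 33.12); the below-CU intersection is J = (-62.04, -44.83). W is the foot of the tangent from J: W = (-64.55, -14.73).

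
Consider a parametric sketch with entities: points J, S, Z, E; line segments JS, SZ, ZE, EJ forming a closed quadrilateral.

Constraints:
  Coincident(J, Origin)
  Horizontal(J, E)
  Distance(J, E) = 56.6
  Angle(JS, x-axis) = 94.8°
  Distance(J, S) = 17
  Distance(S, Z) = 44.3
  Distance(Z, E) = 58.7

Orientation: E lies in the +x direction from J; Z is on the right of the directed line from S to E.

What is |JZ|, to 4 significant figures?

27.33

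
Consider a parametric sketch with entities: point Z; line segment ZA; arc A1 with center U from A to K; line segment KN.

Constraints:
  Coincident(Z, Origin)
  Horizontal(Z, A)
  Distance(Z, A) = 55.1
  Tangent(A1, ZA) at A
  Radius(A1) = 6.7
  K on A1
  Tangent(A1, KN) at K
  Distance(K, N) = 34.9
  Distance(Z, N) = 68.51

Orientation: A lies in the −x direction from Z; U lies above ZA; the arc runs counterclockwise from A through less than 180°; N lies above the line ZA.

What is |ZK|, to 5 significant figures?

49.098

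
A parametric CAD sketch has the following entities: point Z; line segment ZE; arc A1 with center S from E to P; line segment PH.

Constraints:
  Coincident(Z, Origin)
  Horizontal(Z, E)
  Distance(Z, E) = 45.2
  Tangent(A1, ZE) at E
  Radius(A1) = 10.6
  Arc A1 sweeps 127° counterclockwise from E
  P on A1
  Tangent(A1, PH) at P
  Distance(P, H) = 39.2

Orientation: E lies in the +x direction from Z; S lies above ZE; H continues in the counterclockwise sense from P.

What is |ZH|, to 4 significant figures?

56.89

Z is at the origin; Z and E share the same y with |ZE| = 45.2 and E on the +x side, so E = (45.20, 0.000). The tangent condition forces SE to be normal to ZE, so S = E + (0, 10.6) = (45.20, 10.60). On A1, E sits at bearing -90° from S; a 127° counterclockwise sweep puts P at bearing 37°, so P = S + 10.6·(cos 37°, sin 37°) = (53.67, 16.98). Since A1 is tangent to PH there, SP ⟂ PH, so PH runs along (−sin 37°, cos 37°); with |PH| = 39.2, H = (30.07, 48.29). Then |ZH| = |H − Z| = 56.89.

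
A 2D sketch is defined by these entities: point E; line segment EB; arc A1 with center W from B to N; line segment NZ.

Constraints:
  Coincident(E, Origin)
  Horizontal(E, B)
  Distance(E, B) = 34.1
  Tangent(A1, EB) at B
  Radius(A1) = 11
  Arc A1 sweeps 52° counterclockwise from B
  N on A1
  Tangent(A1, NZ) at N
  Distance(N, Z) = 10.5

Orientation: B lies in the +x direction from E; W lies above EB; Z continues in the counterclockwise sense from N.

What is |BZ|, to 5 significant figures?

19.629

On A1, B sits at bearing -90° from W; a 52° counterclockwise sweep puts N at bearing -38°, so N = W + 11.0·(cos -38°, sin -38°) = (42.768, 4.2277). Tangency of A1 to NZ means the radius WN is perpendicular to NZ, so NZ runs along (−sin -38°, cos -38°); with |NZ| = 10.5, Z = (49.233, 12.502). Then |BZ| = |Z − B| = 19.629.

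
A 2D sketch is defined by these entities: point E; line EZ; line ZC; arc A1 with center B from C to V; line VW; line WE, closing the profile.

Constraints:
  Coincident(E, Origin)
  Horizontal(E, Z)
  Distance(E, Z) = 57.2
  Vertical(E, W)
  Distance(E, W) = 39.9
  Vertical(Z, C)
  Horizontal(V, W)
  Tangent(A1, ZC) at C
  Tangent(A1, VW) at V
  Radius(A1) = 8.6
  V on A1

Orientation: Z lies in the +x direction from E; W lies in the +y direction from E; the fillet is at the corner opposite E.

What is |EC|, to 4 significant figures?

65.20

The virtual corner opposite E is at (57.20, 39.90). Since A1 is tangent to ZC there, BC ⟂ ZC and A1 meets VW tangentially, so BV is at right angles to VW, with radius 8.6, so the center B sits 8.6 in from both sides at B = (48.60, 31.30). That places the tangent points at C = (57.20, 31.30) on ZC and V = (48.60, 39.90) on VW. Then |EC| = |C − E| = 65.20.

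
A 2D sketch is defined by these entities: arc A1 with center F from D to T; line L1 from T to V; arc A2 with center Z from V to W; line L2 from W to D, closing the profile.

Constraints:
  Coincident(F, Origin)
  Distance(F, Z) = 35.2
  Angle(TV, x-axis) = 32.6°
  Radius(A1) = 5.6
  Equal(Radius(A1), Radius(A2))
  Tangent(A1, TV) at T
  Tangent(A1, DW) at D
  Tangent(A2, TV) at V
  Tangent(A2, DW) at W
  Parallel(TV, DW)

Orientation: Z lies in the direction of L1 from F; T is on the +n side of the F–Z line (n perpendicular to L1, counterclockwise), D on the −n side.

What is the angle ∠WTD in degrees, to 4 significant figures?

72.35°

Tangency of A1 to both parallel lines with radius 5.6 puts T and D at F ± 5.6·n: T = (-3.017, 4.718), D = (3.017, -4.718). Equal radii place V and W the same way about Z: V = Z + 5.6·n = (26.64, 23.68), W = Z − 5.6·n = (32.67, 14.25). Then cos ∠WTD = TW·TD / (|TW||TD|), giving 72.35°.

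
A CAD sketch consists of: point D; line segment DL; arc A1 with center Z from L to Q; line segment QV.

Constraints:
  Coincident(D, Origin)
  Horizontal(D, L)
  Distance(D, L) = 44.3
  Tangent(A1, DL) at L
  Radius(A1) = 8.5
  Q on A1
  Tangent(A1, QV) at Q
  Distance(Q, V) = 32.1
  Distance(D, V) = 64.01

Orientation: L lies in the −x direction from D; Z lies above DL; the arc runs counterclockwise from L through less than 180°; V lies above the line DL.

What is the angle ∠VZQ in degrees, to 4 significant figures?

75.17°

D is at the origin; DL is horizontal with |DL| = 44.3 and L on the −x side, so L = (-44.30, 0.000). Since A1 is tangent to DL there, ZL ⟂ DL, so Z = L + (0, 8.5) = (-44.30, 8.500). Since ZQ ⟂ QV (tangency), |ZV| = √(8.5² + 32.1²) = 33.21 regardless of where Q sits on A1. So V lies on both circle(D, 64.01) and circle(Z, 33.21); the above-DL intersection is V = (-48.82, 41.40). Q is the foot of the tangent from V: Q = (-36.46, 11.77).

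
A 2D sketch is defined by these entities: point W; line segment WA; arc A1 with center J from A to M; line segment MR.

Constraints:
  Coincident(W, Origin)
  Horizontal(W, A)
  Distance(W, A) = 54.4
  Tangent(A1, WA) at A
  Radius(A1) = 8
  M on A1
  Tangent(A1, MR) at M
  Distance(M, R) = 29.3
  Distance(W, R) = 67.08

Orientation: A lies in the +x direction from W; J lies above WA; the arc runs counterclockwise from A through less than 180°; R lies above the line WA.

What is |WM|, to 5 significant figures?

62.950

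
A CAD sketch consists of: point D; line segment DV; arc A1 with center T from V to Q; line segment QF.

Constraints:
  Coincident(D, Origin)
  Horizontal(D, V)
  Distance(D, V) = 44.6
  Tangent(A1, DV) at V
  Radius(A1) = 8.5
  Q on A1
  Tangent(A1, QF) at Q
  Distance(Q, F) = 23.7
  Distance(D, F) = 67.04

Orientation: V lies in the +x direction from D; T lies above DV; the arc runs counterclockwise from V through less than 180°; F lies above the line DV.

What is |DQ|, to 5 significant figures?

52.793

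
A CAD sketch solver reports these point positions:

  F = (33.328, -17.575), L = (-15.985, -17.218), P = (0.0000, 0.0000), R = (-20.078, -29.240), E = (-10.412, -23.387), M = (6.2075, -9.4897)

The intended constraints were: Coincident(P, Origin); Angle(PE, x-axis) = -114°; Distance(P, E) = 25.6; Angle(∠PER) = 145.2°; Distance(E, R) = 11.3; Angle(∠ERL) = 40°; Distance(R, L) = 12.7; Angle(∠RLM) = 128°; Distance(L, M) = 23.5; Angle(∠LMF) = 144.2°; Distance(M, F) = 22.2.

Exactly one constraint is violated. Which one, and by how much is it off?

Distance(M, F) = 22.2 — off by 6.10.

P = (0.00, 0.00) ✓; PE at -114.0° ✓; |PE| = 25.60 ✓; ∠PER = 145.2° ✓; |ER| = 11.30 ✓; ∠ERL = 40.00° ✓; |RL| = 12.70 ✓; ∠RLM = 128.0° ✓; |LM| = 23.50 ✓; ∠LMF = 144.2° ✓; |MF| = 28.30 ✗.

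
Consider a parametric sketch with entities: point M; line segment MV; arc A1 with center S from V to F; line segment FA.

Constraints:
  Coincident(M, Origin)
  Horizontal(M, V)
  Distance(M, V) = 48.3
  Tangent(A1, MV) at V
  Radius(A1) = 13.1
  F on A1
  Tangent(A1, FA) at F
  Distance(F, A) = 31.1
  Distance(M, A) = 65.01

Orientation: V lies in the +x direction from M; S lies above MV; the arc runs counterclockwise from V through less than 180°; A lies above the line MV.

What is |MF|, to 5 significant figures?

62.882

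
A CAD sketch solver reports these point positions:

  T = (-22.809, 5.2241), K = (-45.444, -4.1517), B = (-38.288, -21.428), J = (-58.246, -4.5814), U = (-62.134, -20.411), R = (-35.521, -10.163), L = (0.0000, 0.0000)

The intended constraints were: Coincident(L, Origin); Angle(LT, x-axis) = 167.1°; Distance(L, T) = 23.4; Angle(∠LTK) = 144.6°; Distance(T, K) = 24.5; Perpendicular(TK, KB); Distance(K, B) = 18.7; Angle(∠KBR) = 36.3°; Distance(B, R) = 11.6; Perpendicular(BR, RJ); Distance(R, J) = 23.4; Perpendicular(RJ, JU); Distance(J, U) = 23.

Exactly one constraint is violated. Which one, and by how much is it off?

Distance(J, U) = 23 — off by 6.70.

L = (0.00, 0.00) ✓; LT at 167.1° ✓; |LT| = 23.40 ✓; ∠LTK = 144.6° ✓; |TK| = 24.50 ✓; ∠(TK, KB) = 90.00° ✓; |KB| = 18.70 ✓; ∠KBR = 36.30° ✓; |BR| = 11.60 ✓; ∠(BR, RJ) = 90.00° ✓; |RJ| = 23.40 ✓; ∠(RJ, JU) = 90.00° ✓; |JU| = 16.30 ✗.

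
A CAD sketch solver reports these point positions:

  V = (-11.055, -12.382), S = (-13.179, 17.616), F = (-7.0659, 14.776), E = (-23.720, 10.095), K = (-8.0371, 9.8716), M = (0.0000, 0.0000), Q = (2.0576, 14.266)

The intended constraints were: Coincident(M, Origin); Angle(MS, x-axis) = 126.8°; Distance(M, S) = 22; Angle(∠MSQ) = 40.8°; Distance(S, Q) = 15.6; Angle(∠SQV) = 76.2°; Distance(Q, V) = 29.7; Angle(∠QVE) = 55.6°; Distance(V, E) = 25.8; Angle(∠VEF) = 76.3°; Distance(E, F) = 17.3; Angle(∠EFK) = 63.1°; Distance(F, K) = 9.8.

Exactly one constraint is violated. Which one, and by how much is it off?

Distance(F, K) = 9.8 — off by 4.80.

M = (0.00, 0.00) ✓; MS at 126.8° ✓; |MS| = 22.00 ✓; ∠MSQ = 40.80° ✓; |SQ| = 15.60 ✓; ∠SQV = 76.20° ✓; |QV| = 29.70 ✓; ∠QVE = 55.60° ✓; |VE| = 25.80 ✓; ∠VEF = 76.30° ✓; |EF| = 17.30 ✓; ∠EFK = 63.10° ✓; |FK| = 5.000 ✗.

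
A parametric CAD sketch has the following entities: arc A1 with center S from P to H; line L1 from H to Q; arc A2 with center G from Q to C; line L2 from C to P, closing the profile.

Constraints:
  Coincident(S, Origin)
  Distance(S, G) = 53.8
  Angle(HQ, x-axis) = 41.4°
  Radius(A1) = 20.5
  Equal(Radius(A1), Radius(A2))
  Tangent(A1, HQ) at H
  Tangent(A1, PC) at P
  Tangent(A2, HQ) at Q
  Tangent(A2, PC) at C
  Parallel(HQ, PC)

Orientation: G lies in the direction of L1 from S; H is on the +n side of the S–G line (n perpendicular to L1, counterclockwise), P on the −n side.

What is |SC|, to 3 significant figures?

57.6

The slot axis is L1's direction at 41.4°, so u = (cos 41.4°, sin 41.4°) = (0.750, 0.661) and n = (−sin 41.4°, cos 41.4°) = (-0.661, 0.750). S is at the origin and G lies 53.8 along u from S, so G = 53.8·u = (40.4, 35.6). Tangency of A1 to both parallel lines with radius 20.5 puts H and P at S ± 20.5·n: H = (-13.6, 15.4), P = (13.6, -15.4). Equal radii place Q and C the same way about G: Q = G + 20.5·n = (26.8, 51.0), C = G − 20.5·n = (53.9, 20.2). Then |SC| = |C − S| = 57.6.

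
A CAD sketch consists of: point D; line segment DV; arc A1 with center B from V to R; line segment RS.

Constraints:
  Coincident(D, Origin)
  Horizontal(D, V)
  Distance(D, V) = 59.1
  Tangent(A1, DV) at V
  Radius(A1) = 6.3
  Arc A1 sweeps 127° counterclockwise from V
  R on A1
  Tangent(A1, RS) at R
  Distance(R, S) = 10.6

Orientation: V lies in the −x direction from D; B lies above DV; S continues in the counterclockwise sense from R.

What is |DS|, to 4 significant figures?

63.23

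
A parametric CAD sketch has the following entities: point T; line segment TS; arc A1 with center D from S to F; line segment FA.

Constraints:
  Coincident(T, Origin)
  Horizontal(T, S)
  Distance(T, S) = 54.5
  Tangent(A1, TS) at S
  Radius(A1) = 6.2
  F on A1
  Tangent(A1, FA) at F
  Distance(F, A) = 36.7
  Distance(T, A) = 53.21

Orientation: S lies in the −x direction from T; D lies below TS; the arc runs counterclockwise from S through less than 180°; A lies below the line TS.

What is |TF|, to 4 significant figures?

60.19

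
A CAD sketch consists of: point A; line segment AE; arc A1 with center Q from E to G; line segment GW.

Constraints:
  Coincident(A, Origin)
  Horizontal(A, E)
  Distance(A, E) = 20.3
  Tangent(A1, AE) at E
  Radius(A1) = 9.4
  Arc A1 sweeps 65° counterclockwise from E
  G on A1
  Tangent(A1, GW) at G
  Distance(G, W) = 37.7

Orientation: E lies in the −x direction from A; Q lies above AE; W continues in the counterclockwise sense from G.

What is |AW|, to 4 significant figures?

39.81

A is at the origin; AE is horizontal with |AE| = 20.3 and E on the −x side, so E = (-20.30, 0.000). Since A1 is tangent to AE there, QE ⟂ AE, so Q = E + (0, 9.4) = (-20.30, 9.400). On A1, E sits at bearing -90° from Q; a 65° counterclockwise sweep puts G at bearing -25°, so G = Q + 9.4·(cos -25°, sin -25°) = (-11.78, 5.427). Tangency of A1 to GW means the radius QG is perpendicular to GW, so GW runs along (−sin -25°, cos -25°); with |GW| = 37.7, W = (4.152, 39.60). Then |AW| = |W − A| = 39.81.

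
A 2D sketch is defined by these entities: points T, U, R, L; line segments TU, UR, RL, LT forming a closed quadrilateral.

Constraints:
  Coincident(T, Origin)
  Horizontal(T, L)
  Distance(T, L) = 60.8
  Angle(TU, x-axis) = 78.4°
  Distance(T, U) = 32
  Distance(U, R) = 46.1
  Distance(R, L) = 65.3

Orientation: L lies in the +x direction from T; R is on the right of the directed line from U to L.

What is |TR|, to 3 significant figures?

14.1

Checks: |UR| = 46.10 ✓; |RL| = 65.30 ✓.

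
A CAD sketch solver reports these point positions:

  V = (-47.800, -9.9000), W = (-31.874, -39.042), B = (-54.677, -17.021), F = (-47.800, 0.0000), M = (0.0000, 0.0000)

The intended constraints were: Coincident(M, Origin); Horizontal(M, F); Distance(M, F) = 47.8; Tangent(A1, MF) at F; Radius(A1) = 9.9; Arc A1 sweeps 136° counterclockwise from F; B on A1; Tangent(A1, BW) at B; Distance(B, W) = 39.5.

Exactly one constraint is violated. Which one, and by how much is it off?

Distance(B, W) = 39.5 — off by 7.80.

M = (0.00, 0.00) ✓; M.y = 0.00, F.y = 0.00 ✓; |MF| = 47.80 ✓; ∠(VF, FM) = 90.00° ✓; |VF| = 9.900 ✓; bearing(V→B) − bearing(V→F) = 136.0° ✓; |VB| = 9.900 ✓; ∠(VB, BW) = 90.00° ✓; |BW| = 31.70 ✗.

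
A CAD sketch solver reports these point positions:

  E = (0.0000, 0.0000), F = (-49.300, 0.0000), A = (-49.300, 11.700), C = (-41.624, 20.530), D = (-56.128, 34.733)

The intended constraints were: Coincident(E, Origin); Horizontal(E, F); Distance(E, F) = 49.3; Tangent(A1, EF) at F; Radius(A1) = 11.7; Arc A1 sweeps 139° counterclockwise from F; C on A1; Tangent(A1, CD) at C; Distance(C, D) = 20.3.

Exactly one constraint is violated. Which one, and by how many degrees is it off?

Tangent(A1, CD) at C — off by 3.40°.

E = (0.00, 0.00) ✓; E.y = 0.00, F.y = 0.00 ✓; |EF| = 49.30 ✓; ∠(AF, FE) = 90.00° ✓; |AF| = 11.70 ✓; bearing(A→C) − bearing(A→F) = 139.0° ✓; |AC| = 11.70 ✓; ∠(AC, CD) = 93.40° ✗; |CD| = 20.30 ✓.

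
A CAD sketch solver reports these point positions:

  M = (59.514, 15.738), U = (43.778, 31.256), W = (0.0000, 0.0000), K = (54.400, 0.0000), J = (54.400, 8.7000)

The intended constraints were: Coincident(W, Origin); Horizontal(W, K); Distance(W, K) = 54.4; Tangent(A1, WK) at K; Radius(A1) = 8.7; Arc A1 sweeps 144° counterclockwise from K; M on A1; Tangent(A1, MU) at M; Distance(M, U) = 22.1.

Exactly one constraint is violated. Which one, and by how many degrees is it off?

Tangent(A1, MU) at M — off by 8.60°.

W = (0.00, 0.00) ✓; W.y = 0.00, K.y = 0.00 ✓; |WK| = 54.40 ✓; ∠(JK, KW) = 90.00° ✓; |JK| = 8.700 ✓; bearing(J→M) − bearing(J→K) = 144.0° ✓; |JM| = 8.700 ✓; ∠(JM, MU) = 98.60° ✗; |MU| = 22.10 ✓.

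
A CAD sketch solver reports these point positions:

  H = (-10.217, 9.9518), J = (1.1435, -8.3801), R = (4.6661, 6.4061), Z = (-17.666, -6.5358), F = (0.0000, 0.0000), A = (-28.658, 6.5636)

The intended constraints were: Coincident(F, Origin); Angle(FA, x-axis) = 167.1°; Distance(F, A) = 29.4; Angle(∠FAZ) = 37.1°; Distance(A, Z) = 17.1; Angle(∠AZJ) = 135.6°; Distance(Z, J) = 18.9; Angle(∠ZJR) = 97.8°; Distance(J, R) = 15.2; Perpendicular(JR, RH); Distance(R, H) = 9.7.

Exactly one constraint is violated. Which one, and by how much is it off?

Distance(R, H) = 9.7 — off by 5.60.

F = (0.00, 0.00) ✓; FA at 167.1° ✓; |FA| = 29.40 ✓; ∠FAZ = 37.10° ✓; |AZ| = 17.10 ✓; ∠AZJ = 135.6° ✓; |ZJ| = 18.90 ✓; ∠ZJR = 97.80° ✓; |JR| = 15.20 ✓; ∠(JR, RH) = 90.00° ✓; |RH| = 15.30 ✗.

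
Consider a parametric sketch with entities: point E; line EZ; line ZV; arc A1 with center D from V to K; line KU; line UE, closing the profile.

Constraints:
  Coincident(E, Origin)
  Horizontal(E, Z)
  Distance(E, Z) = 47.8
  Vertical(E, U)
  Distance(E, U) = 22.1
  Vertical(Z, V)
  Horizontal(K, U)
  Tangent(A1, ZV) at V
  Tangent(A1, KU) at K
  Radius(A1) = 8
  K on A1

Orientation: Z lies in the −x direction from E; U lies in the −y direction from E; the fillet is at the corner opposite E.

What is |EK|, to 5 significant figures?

45.524

E is at the origin; EZ is horizontal with |EZ| = 47.8 and Z on the −x side, so Z = (-47.800, 0.0000). E and U share the same x with |EU| = 22.1 and U on the −y side, so U = (0.0000, -22.100). The virtual corner opposite E is at (-47.800, -22.100). The tangent condition forces DV to be normal to ZV and tangency of A1 to KU means the radius DK is perpendicular to KU, with radius 8.0, so the center D sits 8.0 in from both sides at D = (-39.800, -14.100). That places the tangent points at V = (-47.800, -14.100) on ZV and K = (-39.800, -22.100) on KU. Then |EK| = |K − E| = 45.524.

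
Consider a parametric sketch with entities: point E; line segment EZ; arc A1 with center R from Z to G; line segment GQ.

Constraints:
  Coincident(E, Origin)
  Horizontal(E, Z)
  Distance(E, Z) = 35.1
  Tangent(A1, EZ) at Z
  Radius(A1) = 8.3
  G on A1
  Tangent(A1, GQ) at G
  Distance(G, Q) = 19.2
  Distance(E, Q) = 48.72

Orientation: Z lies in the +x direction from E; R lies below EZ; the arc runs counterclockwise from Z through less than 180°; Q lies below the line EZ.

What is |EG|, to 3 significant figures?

31.2

Checks: |RG| = 8.300 ✓; ∠(RG, GQ) = 90.00° ✓; |GQ| = 19.20 ✓; |EQ| = 48.72 ✓.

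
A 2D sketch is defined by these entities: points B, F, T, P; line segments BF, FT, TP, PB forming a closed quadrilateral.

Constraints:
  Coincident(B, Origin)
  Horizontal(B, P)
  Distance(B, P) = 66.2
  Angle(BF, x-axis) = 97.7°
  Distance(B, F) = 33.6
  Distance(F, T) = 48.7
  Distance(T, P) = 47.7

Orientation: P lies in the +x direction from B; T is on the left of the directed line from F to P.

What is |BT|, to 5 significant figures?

60.357

B is at the origin; BP is horizontal with |BP| = 66.2 and P in +x, so P = (66.2, 0). BF runs at 97.7° with |BF| = 33.6, so F = (-4.5019, 33.297). T is determined by |FT| = 48.7 and |TP| = 47.7 together: it lies at the intersection of circle(F, 48.7) and circle(P, 47.7). With |FP| = 78.150, the foot of the radical line on FP is 39.692 from F and the perpendicular offset is √(48.7² − 39.692²) = 28.218. Taking the left-of-FP solution: T = (43.430, 41.914).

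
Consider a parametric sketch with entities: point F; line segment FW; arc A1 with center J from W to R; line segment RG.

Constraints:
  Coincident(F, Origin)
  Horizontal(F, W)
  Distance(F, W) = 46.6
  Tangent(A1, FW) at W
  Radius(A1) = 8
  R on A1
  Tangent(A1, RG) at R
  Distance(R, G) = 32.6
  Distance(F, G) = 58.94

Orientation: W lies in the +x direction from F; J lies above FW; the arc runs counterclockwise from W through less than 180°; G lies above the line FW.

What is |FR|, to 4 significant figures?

55.14

Checks: |JW| = 8.000 ✓; |JR| = 8.000 ✓; ∠(JR, RG) = 90.00° ✓; |RG| = 32.60 ✓; |FG| = 58.94 ✓.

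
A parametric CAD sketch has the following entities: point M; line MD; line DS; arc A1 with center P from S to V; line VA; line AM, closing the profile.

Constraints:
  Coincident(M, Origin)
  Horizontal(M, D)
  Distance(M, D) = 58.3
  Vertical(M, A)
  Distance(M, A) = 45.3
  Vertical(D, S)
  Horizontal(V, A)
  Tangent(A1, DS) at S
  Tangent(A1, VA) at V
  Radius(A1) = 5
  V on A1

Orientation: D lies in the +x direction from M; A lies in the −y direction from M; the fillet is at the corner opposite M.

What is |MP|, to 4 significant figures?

66.82

M is at the origin; M and D share the same y with |MD| = 58.3 and D on the +x side, so D = (58.30, 0.000). MA is vertical with |MA| = 45.3 and A on the −y side, so A = (0.000, -45.30). The virtual corner opposite M is at (58.30, -45.30). The tangent condition forces PS to be normal to DS and tangency of A1 to VA means the radius PV is perpendicular to VA, with radius 5.0, so the center P sits 5.0 in from both sides at P = (53.30, -40.30). Then |MP| = |P − M| = 66.82.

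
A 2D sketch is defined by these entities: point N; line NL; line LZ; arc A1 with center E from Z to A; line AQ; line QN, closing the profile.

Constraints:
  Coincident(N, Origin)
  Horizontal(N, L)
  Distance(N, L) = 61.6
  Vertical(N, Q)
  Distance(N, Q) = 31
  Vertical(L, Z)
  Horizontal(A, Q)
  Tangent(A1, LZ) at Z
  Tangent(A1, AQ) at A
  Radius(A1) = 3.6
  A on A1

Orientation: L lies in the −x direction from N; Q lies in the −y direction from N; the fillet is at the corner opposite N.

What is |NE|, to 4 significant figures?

64.15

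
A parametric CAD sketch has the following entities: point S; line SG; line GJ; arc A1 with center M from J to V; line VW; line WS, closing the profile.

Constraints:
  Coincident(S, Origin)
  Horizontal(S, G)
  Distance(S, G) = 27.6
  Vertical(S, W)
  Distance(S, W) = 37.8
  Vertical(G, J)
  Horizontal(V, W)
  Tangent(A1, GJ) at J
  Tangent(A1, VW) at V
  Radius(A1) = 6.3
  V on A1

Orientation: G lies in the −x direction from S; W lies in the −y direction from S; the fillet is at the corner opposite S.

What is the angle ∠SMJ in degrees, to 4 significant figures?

124.1°

S is at the origin; SG is horizontal with |SG| = 27.6 and G on the −x side, so G = (-27.60, 0.000). SW is vertical with |SW| = 37.8 and W on the −y side, so W = (0.000, -37.80). The virtual corner opposite S is at (-27.60, -37.80). Since A1 is tangent to GJ there, MJ ⟂ GJ and tangency of A1 to VW means the radius MV is perpendicular to VW, with radius 6.3, so the center M sits 6.3 in from both sides at M = (-21.30, -31.50). That places the tangent points at J = (-27.60, -31.50) on GJ and V = (-21.30, -37.80) on VW. Then cos ∠SMJ = MS·MJ / (|MS||MJ|), giving 124.1°.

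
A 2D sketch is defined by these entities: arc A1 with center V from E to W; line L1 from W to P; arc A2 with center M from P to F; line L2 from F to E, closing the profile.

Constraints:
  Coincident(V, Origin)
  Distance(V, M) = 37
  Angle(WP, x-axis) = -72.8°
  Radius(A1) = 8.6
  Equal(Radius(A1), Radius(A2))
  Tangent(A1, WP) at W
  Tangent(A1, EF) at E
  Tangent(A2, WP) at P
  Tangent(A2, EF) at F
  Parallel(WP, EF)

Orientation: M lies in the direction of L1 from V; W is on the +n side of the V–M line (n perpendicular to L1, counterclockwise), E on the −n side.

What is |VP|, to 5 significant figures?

37.986

The slot axis is L1's direction at -72.8°, so u = (cos -72.8°, sin -72.8°) = (0.29571, -0.95528) and n = (−sin -72.8°, cos -72.8°) = (0.95528, 0.29571). V is at the origin and M lies 37.0 along u from V, so M = 37.0·u = (10.941, -35.345). Tangency of A1 to both parallel lines with radius 8.6 puts W and E at V ± 8.6·n: W = (8.2154, 2.5431), E = (-8.2154, -2.5431). Equal radii place P and F the same way about M: P = M + 8.6·n = (19.157, -32.802), F = M − 8.6·n = (2.7258, -37.888). Then |VP| = |P − V| = 37.986.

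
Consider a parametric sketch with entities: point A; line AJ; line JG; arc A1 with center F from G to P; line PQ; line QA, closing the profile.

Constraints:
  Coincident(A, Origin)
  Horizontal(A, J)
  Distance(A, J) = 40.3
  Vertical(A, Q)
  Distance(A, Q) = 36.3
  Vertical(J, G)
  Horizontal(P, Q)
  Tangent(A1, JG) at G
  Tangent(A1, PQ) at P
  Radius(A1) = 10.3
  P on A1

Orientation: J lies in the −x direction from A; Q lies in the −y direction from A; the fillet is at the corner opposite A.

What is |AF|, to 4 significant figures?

39.70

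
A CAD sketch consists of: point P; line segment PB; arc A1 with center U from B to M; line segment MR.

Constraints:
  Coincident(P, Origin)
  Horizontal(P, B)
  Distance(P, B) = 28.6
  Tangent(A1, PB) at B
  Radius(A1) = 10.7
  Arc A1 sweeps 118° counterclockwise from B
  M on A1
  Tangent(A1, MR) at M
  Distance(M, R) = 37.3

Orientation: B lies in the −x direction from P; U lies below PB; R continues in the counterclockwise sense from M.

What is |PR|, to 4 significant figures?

52.81

P is at the origin; PB is horizontal with |PB| = 28.6 and B on the −x side, so B = (-28.60, 0.000). The tangent condition forces UB to be normal to PB, so U = B + (0, -10.7) = (-28.60, -10.70). On A1, B sits at bearing 90° from U; a 118° counterclockwise sweep puts M at bearing 208°, so M = U + 10.7·(cos 208°, sin 208°) = (-38.05, -15.72). A1 meets MR tangentially, so UM is at right angles to MR, so MR runs along (−sin 208°, cos 208°); with |MR| = 37.3, R = (-20.54, -48.66). Then |PR| = |R − P| = 52.81.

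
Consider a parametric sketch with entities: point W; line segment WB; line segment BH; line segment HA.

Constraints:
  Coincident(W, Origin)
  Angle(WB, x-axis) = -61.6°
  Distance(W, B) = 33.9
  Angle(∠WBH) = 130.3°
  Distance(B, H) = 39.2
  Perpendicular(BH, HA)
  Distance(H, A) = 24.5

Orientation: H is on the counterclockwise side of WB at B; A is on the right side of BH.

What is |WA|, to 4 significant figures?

79.20

∠WBH = 130.3°, so BH runs at -61.6° + (180° − 130.3°) = -11.90° from the x-axis; with |BH| = 39.2, H = B + 39.2·(cos -11.90°, sin -11.90°) = (54.48, -37.90). The perpendicularity gives HA at right angles to BH; with |HA| = 24.5 on the right of BH, A = H + 24.5·(-0.2062, -0.9785) = (49.43, -61.88). Then |WA| = |A − W| = 79.20.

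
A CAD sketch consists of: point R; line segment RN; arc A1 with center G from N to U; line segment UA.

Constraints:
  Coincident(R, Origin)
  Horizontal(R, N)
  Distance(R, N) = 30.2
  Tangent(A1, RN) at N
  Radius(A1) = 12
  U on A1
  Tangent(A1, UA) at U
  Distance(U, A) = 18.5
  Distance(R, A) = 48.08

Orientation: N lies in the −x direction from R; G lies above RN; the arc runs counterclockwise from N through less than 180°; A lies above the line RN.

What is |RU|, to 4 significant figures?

29.59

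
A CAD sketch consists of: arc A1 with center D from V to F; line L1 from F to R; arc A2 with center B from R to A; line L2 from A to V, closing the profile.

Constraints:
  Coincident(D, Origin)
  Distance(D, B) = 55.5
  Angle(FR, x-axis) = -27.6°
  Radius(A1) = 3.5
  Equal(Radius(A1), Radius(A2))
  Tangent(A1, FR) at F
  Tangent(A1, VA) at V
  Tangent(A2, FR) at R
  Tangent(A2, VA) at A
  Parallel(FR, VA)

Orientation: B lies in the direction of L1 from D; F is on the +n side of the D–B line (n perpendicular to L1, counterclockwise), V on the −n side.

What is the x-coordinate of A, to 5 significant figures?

47.563

The slot axis is L1's direction at -27.6°, so u = (cos -27.6°, sin -27.6°) = (0.88620, -0.46330) and n = (−sin -27.6°, cos -27.6°) = (0.46330, 0.88620). D is at the origin and B lies 55.5 along u from D, so B = 55.5·u = (49.184, -25.713). Tangency of A1 to both parallel lines with radius 3.5 puts F and V at D ± 3.5·n: F = (1.6215, 3.1017), V = (-1.6215, -3.1017). Equal radii place R and A the same way about B: R = B + 3.5·n = (50.806, -22.611), A = B − 3.5·n = (47.563, -28.815). So A.x = 47.563.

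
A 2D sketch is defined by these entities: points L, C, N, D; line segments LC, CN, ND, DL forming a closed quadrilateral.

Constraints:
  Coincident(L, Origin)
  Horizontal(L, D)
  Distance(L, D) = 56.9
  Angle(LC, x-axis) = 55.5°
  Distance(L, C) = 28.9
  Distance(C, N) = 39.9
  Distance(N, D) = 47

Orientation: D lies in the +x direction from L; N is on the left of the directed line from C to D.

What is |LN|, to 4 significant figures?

67.67

Checks: |CN| = 39.90 ✓; |ND| = 47.00 ✓.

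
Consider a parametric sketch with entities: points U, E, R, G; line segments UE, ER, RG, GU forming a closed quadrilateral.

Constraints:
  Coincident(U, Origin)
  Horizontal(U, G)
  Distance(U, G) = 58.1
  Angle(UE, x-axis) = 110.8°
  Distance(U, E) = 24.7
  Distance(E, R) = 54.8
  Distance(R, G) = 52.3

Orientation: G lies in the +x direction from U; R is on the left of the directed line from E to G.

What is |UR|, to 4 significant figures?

62.91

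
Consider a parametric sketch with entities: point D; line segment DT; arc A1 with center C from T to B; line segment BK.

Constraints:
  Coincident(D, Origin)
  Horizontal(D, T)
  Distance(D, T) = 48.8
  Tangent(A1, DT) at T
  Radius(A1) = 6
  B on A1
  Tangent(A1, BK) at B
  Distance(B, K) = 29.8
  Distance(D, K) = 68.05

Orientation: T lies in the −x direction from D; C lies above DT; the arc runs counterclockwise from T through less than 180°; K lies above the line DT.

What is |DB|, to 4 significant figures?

44.52

D is at the origin; D and T share the same y with |DT| = 48.8 and T on the −x side, so T = (-48.80, 0.000). A1 meets DT tangentially, so CT is at right angles to DT, so C = T + (0, 6) = (-48.80, 6.000). Since CB ⟂ BK (tangency), |CK| = √(6.0² + 29.8²) = 30.40 regardless of where B sits on A1. So K lies on both circle(D, 68.05) and circle(C, 30.40); the above-DT intersection is K = (-58.47, 34.82). B is the foot of the tangent from K: B = (-43.60, 8.993).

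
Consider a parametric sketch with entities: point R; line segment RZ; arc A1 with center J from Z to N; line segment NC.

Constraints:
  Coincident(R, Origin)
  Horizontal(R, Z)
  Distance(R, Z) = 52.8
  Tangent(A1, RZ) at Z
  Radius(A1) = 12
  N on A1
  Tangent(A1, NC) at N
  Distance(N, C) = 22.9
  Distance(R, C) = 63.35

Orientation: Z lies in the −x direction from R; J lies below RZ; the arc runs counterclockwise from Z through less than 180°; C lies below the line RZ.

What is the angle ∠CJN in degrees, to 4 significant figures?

62.34°

Checks: R = (0.00, 0.00) ✓; |JN| = 12.00 ✓; ∠(JN, NC) = 90.00° ✓; |NC| = 22.90 ✓; |RC| = 63.35 ✓.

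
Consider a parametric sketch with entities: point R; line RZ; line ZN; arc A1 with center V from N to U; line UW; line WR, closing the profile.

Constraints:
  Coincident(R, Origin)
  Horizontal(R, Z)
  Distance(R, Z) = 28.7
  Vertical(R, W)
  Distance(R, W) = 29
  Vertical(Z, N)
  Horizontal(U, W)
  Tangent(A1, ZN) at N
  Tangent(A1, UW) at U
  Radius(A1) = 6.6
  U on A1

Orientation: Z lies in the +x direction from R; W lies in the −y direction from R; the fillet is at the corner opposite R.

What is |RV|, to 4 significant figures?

31.47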